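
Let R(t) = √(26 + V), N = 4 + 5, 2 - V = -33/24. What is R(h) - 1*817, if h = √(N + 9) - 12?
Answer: -817 + √470/4 ≈ -811.58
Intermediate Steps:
V = 27/8 (V = 2 - (-33)/24 = 2 - 1*(-11/8) = 2 + 11/8 = 27/8 ≈ 3.3750)
N = 9
h = -12 + 3*√2 (h = √(9 + 9) - 12 = √18 - 12 = 3*√2 - 12 = -12 + 3*√2 ≈ -7.7574)
R(t) = √470/4 (R(t) = √(26 + 27/8) = √(235/8) = √470/4)
R(h) - 1*817 = √470/4 - 1*817 = √470/4 - 817 = -817 + √470/4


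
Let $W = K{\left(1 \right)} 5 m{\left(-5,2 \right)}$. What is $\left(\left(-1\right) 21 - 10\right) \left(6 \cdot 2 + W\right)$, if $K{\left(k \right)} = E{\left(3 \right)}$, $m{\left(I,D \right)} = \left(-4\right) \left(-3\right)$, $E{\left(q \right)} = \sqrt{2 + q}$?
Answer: $-372 - 1860 \sqrt{5} \approx -4531.1$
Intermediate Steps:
$m{\left(I,D \right)} = 12$
$K{\left(k \right)} = \sqrt{5}$ ($K{\left(k \right)} = \sqrt{2 + 3} = \sqrt{5}$)
$W = 60 \sqrt{5}$ ($W = \sqrt{5} \cdot 5 \cdot 12 = 5 \sqrt{5} \cdot 12 = 60 \sqrt{5} \approx 134.16$)
$\left(\left(-1\right) 21 - 10\right) \left(6 \cdot 2 + W\right) = \left(\left(-1\right) 21 - 10\right) \left(6 \cdot 2 + 60 \sqrt{5}\right) = \left(-21 - 10\right) \left(12 + 60 \sqrt{5}\right) = - 31 \left(12 + 60 \sqrt{5}\right) = -372 - 1860 \sqrt{5}$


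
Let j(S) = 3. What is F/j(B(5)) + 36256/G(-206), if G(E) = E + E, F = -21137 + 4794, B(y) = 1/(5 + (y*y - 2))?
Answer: -16607/3 ≈ -5535.7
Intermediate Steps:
B(y) = 1/(3 + y²) (B(y) = 1/(5 + (y² - 2)) = 1/(5 + (-2 + y²)) = 1/(3 + y²))
F = -16343
G(E) = 2*E
F/j(B(5)) + 36256/G(-206) = -16343/3 + 36256/((2*(-206))) = -16343*⅓ + 36256/(-412) = -16343/3 + 36256*(-1/412) = -16343/3 - 88 = -16607/3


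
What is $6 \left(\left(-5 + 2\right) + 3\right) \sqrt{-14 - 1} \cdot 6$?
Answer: $0$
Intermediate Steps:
$6 \left(\left(-5 + 2\right) + 3\right) \sqrt{-14 - 1} \cdot 6 = 6 \left(-3 + 3\right) \sqrt{-15} \cdot 6 = 6 \cdot 0 i \sqrt{15} \cdot 6 = 0 i \sqrt{15} \cdot 6 = 0 \cdot 6 = 0$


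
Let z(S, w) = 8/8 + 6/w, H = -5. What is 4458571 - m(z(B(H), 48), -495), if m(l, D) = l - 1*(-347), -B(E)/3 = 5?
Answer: 35665783/8 ≈ 4.4582e+6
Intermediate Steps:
B(E) = -15 (B(E) = -3*5 = -15)
z(S, w) = 1 + 6/w (z(S, w) = 8*(1/8) + 6/w = 1 + 6/w)
m(l, D) = 347 + l (m(l, D) = l + 347 = 347 + l)
4458571 - m(z(B(H), 48), -495) = 4458571 - (347 + (6 + 48)/48) = 4458571 - (347 + (1/48)*54) = 4458571 - (347 + 9/8) = 4458571 - 1*2785/8 = 4458571 - 2785/8 = 35665783/8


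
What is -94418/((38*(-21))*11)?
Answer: 47209/4389 ≈ 10.756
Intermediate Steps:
-94418/((38*(-21))*11) = -94418/((-798*11)) = -94418/(-8778) = -94418*(-1/8778) = 47209/4389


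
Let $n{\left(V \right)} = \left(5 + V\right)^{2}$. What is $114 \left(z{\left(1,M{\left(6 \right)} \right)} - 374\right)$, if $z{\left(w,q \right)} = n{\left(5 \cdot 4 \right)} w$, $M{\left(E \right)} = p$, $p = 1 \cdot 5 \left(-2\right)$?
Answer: $28614$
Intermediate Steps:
$p = -10$ ($p = 5 \left(-2\right) = -10$)
$M{\left(E \right)} = -10$
$z{\left(w,q \right)} = 625 w$ ($z{\left(w,q \right)} = \left(5 + 5 \cdot 4\right)^{2} w = \left(5 + 20\right)^{2} w = 25^{2} w = 625 w$)
$114 \left(z{\left(1,M{\left(6 \right)} \right)} - 374\right) = 114 \left(625 \cdot 1 - 374\right) = 114 \left(625 - 374\right) = 114 \cdot 251 = 28614$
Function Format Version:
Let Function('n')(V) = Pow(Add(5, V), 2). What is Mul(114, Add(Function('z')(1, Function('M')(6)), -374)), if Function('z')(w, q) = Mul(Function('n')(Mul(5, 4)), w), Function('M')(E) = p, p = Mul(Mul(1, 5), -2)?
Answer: 28614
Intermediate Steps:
p = -10 (p = Mul(5, -2) = -10)
Function('M')(E) = -10
Function('z')(w, q) = Mul(625, w) (Function('z')(w, q) = Mul(Pow(Add(5, Mul(5, 4)), 2), w) = Mul(Pow(Add(5, 20), 2), w) = Mul(Pow(25, 2), w) = Mul(625, w))
Mul(114, Add(Function('z')(1, Function('M')(6)), -374)) = Mul(114, Add(Mul(625, 1), -374)) = Mul(114, Add(625, -374)) = Mul(114, 251) = 28614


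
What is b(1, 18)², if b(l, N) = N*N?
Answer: 104976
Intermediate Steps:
b(l, N) = N²
b(1, 18)² = (18²)² = 324² = 104976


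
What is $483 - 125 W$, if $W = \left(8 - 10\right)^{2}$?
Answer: $-17$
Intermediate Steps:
$W = 4$ ($W = \left(-2\right)^{2} = 4$)
$483 - 125 W = 483 - 500 = -17$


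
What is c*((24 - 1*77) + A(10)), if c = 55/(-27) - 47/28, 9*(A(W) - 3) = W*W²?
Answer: -772475/3402 ≈ -227.06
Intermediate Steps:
A(W) = 3 + W³/9 (A(W) = 3 + (W*W²)/9 = 3 + W³/9)
c = -2809/756 (c = 55*(-1/27) - 47*1/28 = -55/27 - 47/28 = -2809/756 ≈ -3.7156)
c*((24 - 1*77) + A(10)) = -2809*((24 - 1*77) + (3 + (⅑)*10³))/756 = -2809*((24 - 77) + (3 + (⅑)*1000))/756 = -2809*(-53 + (3 + 1000/9))/756 = -2809*(-53 + 1027/9)/756 = -2809/756*550/9 = -772475/3402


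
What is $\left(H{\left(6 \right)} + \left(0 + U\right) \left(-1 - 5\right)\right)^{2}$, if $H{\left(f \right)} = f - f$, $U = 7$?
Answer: $1764$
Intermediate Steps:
$H{\left(f \right)} = 0$
$\left(H{\left(6 \right)} + \left(0 + U\right) \left(-1 - 5\right)\right)^{2} = \left(0 + \left(0 + 7\right) \left(-1 - 5\right)\right)^{2} = \left(0 + 7 \left(-6\right)\right)^{2} = \left(0 - 42\right)^{2} = \left(-42\right)^{2} = 1764$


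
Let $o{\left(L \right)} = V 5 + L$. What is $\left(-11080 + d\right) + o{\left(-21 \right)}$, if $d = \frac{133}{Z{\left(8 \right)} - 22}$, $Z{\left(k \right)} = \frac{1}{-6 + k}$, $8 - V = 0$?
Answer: $- \frac{475889}{43} \approx -11067.0$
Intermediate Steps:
$V = 8$ ($V = 8 - 0 = 8 + 0 = 8$)
$o{\left(L \right)} = 40 + L$ ($o{\left(L \right)} = 8 \cdot 5 + L = 40 + L$)
$d = - \frac{266}{43}$ ($d = \frac{133}{\frac{1}{-6 + 8} - 22} = \frac{133}{\frac{1}{2} - 22} = \frac{133}{- \frac{43}{2}} = 133 \left(- \frac{2}{43}\right) = - \frac{266}{43} \approx -6.186$)
$\left(-11080 + d\right) + o{\left(-21 \right)} = \left(-11080 - \frac{266}{43}\right) + \left(40 - 21\right) = - \frac{476706}{43} + 19 = - \frac{475889}{43}$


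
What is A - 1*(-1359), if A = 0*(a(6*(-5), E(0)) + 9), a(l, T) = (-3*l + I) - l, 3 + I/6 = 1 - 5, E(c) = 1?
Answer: 1359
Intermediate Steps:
I = -42 (I = -18 + 6*(1 - 5) = -18 + 6*(-4) = -18 - 24 = -42)
a(l, T) = -42 - 4*l (a(l, T) = (-3*l - 42) - l = (-42 - 3*l) - l = -42 - 4*l)
A = 0 (A = 0*((-42 - 24*(-5)) + 9) = 0*((-42 - 4*(-30)) + 9) = 0*((-42 + 120) + 9) = 0*(78 + 9) = 0*87 = 0)
A - 1*(-1359) = 0 - 1*(-1359) = 0 + 1359 = 1359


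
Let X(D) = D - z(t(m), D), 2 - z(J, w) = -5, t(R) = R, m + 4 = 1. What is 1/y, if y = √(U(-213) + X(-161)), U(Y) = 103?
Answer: -I*√65/65 ≈ -0.12403*I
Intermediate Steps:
m = -3 (m = -4 + 1 = -3)
z(J, w) = 7 (z(J, w) = 2 - 1*(-5) = 2 + 5 = 7)
X(D) = -7 + D (X(D) = D - 1*7 = D - 7 = -7 + D)
y = I*√65 (y = √(103 + (-7 - 161)) = √(103 - 168) = √(-65) = I*√65 ≈ 8.0623*I)
1/y = 1/(I*√65) = -I*√65/65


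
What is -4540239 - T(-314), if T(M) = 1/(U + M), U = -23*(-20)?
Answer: -662874895/146 ≈ -4.5402e+6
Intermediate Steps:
U = 460
T(M) = 1/(460 + M)
-4540239 - T(-314) = -4540239 - 1/(460 - 314) = -4540239 - 1/146 = -662874895/146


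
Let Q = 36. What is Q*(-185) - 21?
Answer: -6681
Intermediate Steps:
Q*(-185) - 21 = 36*(-185) - 21 = -6660 - 21 = -6681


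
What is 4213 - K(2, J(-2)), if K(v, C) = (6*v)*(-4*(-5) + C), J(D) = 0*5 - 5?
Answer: 4033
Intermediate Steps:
J(D) = -5 (J(D) = 0 - 5 = -5)
K(v, C) = 6*v*(20 + C) (K(v, C) = (6*v)*(20 + C) = 6*v*(20 + C))
4213 - K(2, J(-2)) = 4213 - 6*2*(20 - 5) = 4213 - 6*2*15 = 4213 - 1*180 = 4213 - 180 = 4033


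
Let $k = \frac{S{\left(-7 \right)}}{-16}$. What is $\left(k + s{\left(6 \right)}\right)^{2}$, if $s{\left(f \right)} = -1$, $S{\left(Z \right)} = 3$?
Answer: $\frac{361}{256} \approx 1.4102$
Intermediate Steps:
$k = - \frac{3}{16}$ ($k = \frac{3}{-16} = 3 \left(- \frac{1}{16}\right) = - \frac{3}{16} \approx -0.1875$)
$\left(k + s{\left(6 \right)}\right)^{2} = \left(- \frac{3}{16} - 1\right)^{2} = \left(- \frac{19}{16}\right)^{2} = \frac{361}{256}$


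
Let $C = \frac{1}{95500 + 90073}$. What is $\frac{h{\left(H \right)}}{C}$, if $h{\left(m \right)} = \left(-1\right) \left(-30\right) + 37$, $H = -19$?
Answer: $12433391$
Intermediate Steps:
$h{\left(m \right)} = 67$ ($h{\left(m \right)} = 30 + 37 = 67$)
$C = \frac{1}{185573} \approx 5.3887 \cdot 10^{-6}$
$\frac{h{\left(H \right)}}{C} = 67 \frac{1}{\frac{1}{185573}} = 67 \cdot 185573 = 12433391$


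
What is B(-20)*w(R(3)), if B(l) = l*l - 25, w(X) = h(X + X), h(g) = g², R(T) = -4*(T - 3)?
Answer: 0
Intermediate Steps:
R(T) = 12 - 4*T (R(T) = -4*(-3 + T) = 12 - 4*T)
w(X) = 4*X² (w(X) = (X + X)² = (2*X)² = 4*X²)
B(l) = -25 + l² (B(l) = l² - 25 = -25 + l²)
B(-20)*w(R(3)) = (-25 + (-20)²)*(4*(12 - 4*3)²) = (-25 + 400)*(4*(12 - 12)²) = 375*(4*0²) = 375*(4*0) = 375*0 = 0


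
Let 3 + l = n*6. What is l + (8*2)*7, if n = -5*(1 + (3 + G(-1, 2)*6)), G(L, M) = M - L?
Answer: -551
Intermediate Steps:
n = -110 (n = -5*(1 + (3 + (2 - 1*(-1))*6)) = -5*(1 + (3 + (2 + 1)*6)) = -5*(1 + (3 + 3*6)) = -5*(1 + (3 + 18)) = -5*(1 + 21) = -5*22 = -110)
l = -663 (l = -3 - 110*6 = -3 - 660 = -663)
l + (8*2)*7 = -663 + (8*2)*7 = -663 + 16*7 = -663 + 112 = -551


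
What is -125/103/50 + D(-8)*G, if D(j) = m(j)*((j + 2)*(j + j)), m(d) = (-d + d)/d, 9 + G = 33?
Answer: -5/206 ≈ -0.024272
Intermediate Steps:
G = 24 (G = -9 + 33 = 24)
m(d) = 0 (m(d) = 0/d = 0)
D(j) = 0 (D(j) = 0*((j + 2)*(j + j)) = 0*((2 + j)*(2*j)) = 0*(2*j*(2 + j)) = 0)
-125/103/50 + D(-8)*G = -125/103/50 + 0*24 = -125*1/103*(1/50) + 0 = -125/103*1/50 + 0 = -5/206 + 0 = -5/206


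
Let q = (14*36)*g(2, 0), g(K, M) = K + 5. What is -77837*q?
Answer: -274608936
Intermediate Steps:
g(K, M) = 5 + K
q = 3528 (q = (14*36)*(5 + 2) = 504*7 = 3528)
-77837*q = -77837/(1/3528) = -77837/1/3528 = -77837*3528 = -274608936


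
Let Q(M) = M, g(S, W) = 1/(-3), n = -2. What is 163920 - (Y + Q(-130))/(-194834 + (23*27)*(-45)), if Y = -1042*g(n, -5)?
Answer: 109553801692/668337 ≈ 1.6392e+5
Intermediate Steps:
g(S, W) = -1/3
Y = 1042/3 (Y = -1042*(-1/3) = 1042/3 ≈ 347.33)
163920 - (Y + Q(-130))/(-194834 + (23*27)*(-45)) = 163920 - (1042/3 - 130)/(-194834 + (23*27)*(-45)) = 163920 - 652/(3*(-194834 + 621*(-45))) = 163920 - 652/(3*(-194834 - 27945)) = 163920 - 652/(3*(-222779)) = 163920 - 652*(-1)/(3*222779) = 163920 - 1*(-652/668337) = 163920 + 652/668337 = 109553801692/668337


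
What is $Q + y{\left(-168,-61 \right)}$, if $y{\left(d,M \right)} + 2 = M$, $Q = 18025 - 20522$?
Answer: $-2560$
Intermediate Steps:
$Q = -2497$
$y{\left(d,M \right)} = -2 + M$
$Q + y{\left(-168,-61 \right)} = -2497 - 63 = -2560$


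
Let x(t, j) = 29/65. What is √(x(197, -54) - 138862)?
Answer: 3*I*√65187785/65 ≈ 372.64*I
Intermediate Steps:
x(t, j) = 29/65 (x(t, j) = 29*(1/65) = 29/65)
√(x(197, -54) - 138862) = √(29/65 - 138862) = √(-9026001/65) = 3*I*√65187785/65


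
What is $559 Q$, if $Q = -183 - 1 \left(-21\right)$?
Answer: $-90558$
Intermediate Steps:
$Q = -162$ ($Q = -183 - -21 = -183 + 21 = -162$)
$559 Q = 559 \left(-162\right) = -90558$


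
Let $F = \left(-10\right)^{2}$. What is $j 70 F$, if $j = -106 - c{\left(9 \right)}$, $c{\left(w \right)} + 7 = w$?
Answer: $-756000$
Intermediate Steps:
$c{\left(w \right)} = -7 + w$
$F = 100$
$j = -108$ ($j = -106 - \left(-7 + 9\right) = -106 - 2 = -108$)
$j 70 F = \left(-108\right) 70 \cdot 100 = \left(-7560\right) 100 = -756000$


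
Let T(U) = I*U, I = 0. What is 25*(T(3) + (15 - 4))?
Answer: 275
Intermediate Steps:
T(U) = 0 (T(U) = 0*U = 0)
25*(T(3) + (15 - 4)) = 25*(0 + (15 - 4)) = 25*(0 + 11) = 25*11 = 275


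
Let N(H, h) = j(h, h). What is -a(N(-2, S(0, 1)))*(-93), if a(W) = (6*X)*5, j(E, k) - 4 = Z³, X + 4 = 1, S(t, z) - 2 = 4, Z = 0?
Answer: -8370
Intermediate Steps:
S(t, z) = 6 (S(t, z) = 2 + 4 = 6)
X = -3 (X = -4 + 1 = -3)
j(E, k) = 4 (j(E, k) = 4 + 0³ = 4 + 0 = 4)
N(H, h) = 4
a(W) = -90 (a(W) = (6*(-3))*5 = -18*5 = -90)
-a(N(-2, S(0, 1)))*(-93) = -(-90)*(-93) = -1*8370 = -8370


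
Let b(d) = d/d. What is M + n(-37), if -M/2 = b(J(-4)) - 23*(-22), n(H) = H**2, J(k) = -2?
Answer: 355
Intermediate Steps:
b(d) = 1
M = -1014 (M = -2*(1 - 23*(-22)) = -2*(1 + 506) = -2*507 = -1014)
M + n(-37) = -1014 + (-37)**2 = -1014 + 1369 = 355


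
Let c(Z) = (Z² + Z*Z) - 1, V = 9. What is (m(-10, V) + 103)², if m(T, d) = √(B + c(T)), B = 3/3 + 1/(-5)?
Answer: 54044/5 + 618*√555/5 ≈ 13721.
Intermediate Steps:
c(Z) = -1 + 2*Z² (c(Z) = (Z² + Z²) - 1 = 2*Z² - 1 = -1 + 2*Z²)
B = ⅘ (B = 3*(⅓) + 1*(-⅕) = 1 - ⅕ = ⅘ ≈ 0.80000)
m(T, d) = √(-⅕ + 2*T²) (m(T, d) = √(⅘ + (-1 + 2*T²)) = √(-⅕ + 2*T²))
(m(-10, V) + 103)² = (√(-5 + 50*(-10)²)/5 + 103)² = (√(-5 + 50*100)/5 + 103)² = (√(-5 + 5000)/5 + 103)² = (√4995/5 + 103)² = ((3*√555)/5 + 103)² = (3*√555/5 + 103)² = (103 + 3*√555/5)²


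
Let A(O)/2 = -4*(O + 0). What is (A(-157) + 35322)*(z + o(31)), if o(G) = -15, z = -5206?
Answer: -190973738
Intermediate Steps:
A(O) = -8*O (A(O) = 2*(-4*(O + 0)) = 2*(-4*O) = -8*O)
(A(-157) + 35322)*(z + o(31)) = (-8*(-157) + 35322)*(-5206 - 15) = (1256 + 35322)*(-5221) = 36578*(-5221) = -190973738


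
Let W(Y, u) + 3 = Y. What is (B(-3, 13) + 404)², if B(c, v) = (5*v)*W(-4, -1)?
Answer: 2601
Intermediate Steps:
W(Y, u) = -3 + Y
B(c, v) = -35*v (B(c, v) = (5*v)*(-3 - 4) = (5*v)*(-7) = -35*v)
(B(-3, 13) + 404)² = (-35*13 + 404)² = (-455 + 404)² = (-51)² = 2601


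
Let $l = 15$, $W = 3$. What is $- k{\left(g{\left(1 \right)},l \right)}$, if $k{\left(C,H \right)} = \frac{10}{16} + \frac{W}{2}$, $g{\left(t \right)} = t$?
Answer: $- \frac{17}{8} \approx -2.125$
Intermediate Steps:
$k{\left(C,H \right)} = \frac{17}{8}$ ($k{\left(C,H \right)} = \frac{10}{16} + \frac{3}{2} = 10 \cdot \frac{1}{16} + 3 \cdot \frac{1}{2} = \frac{5}{8} + \frac{3}{2} = \frac{17}{8}$)
$- k{\left(g{\left(1 \right)},l \right)} = \left(-1\right) \frac{17}{8} = - \frac{17}{8}$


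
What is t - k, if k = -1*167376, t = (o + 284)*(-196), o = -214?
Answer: 153656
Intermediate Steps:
t = -13720 (t = (-214 + 284)*(-196) = 70*(-196) = -13720)
k = -167376
t - k = -13720 - 1*(-167376) = -13720 + 167376 = 153656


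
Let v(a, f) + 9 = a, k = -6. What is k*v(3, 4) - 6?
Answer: 30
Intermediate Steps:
v(a, f) = -9 + a
k*v(3, 4) - 6 = -6*(-9 + 3) - 6 = -6*(-6) - 6 = 36 - 6 = 30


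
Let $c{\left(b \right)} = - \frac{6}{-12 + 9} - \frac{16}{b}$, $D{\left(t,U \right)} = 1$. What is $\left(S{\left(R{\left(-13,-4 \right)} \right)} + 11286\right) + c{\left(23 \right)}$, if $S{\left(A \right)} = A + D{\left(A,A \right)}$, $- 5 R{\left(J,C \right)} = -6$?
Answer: $\frac{1298293}{115} \approx 11290.0$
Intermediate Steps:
$R{\left(J,C \right)} = \frac{6}{5}$ ($R{\left(J,C \right)} = \left(- \frac{1}{5}\right) \left(-6\right) = \frac{6}{5}$)
$c{\left(b \right)} = 2 - \frac{16}{b}$ ($c{\left(b \right)} = - \frac{6}{-3} - \frac{16}{b} = \left(-6\right) \left(- \frac{1}{3}\right) - \frac{16}{b} = 2 - \frac{16}{b}$)
$S{\left(A \right)} = 1 + A$ ($S{\left(A \right)} = A + 1 = 1 + A$)
$\left(S{\left(R{\left(-13,-4 \right)} \right)} + 11286\right) + c{\left(23 \right)} = \left(\left(1 + \frac{6}{5}\right) + 11286\right) + \left(2 - \frac{16}{23}\right) = \left(\frac{11}{5} + 11286\right) + \left(2 - \frac{16}{23}\right) = \frac{56441}{5} + \left(2 - \frac{16}{23}\right) = \frac{56441}{5} + \frac{30}{23} = \frac{1298293}{115}$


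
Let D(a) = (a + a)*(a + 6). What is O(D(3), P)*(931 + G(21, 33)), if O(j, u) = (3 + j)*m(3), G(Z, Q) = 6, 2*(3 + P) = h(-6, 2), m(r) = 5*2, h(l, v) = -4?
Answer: 534090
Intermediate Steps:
m(r) = 10
P = -5 (P = -3 + (½)*(-4) = -3 - 2 = -5)
D(a) = 2*a*(6 + a) (D(a) = (2*a)*(6 + a) = 2*a*(6 + a))
O(j, u) = 30 + 10*j (O(j, u) = (3 + j)*10 = 30 + 10*j)
O(D(3), P)*(931 + G(21, 33)) = (30 + 10*(2*3*(6 + 3)))*(931 + 6) = (30 + 10*(2*3*9))*937 = (30 + 10*54)*937 = (30 + 540)*937 = 570*937 = 534090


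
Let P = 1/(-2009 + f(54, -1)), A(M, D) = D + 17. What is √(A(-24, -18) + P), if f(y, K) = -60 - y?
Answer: 6*I*√125257/2123 ≈ 1.0002*I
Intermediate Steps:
A(M, D) = 17 + D
P = -1/2123 (P = 1/(-2009 + (-60 - 1*54)) = 1/(-2009 + (-60 - 54)) = 1/(-2009 - 114) = 1/(-2123) = -1/2123 ≈ -0.00047103)
√(A(-24, -18) + P) = √((17 - 18) - 1/2123) = √(-1 - 1/2123) = √(-2124/2123) = 6*I*√125257/2123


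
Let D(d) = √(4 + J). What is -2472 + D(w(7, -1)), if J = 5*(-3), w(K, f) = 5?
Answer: -2472 + I*√11 ≈ -2472.0 + 3.3166*I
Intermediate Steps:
J = -15
D(d) = I*√11 (D(d) = √(4 - 15) = √(-11) = I*√11)
-2472 + D(w(7, -1)) = -2472 + I*√11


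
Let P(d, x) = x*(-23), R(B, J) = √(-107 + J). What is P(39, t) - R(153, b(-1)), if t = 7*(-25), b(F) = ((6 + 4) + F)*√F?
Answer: 4025 - √(-107 + 9*I) ≈ 4024.6 - 10.353*I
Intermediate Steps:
b(F) = √F*(10 + F) (b(F) = (10 + F)*√F = √F*(10 + F))
t = -175
P(d, x) = -23*x
P(39, t) - R(153, b(-1)) = -23*(-175) - √(-107 + √(-1)*(10 - 1)) = 4025 - √(-107 + I*9) = 4025 - √(-107 + 9*I)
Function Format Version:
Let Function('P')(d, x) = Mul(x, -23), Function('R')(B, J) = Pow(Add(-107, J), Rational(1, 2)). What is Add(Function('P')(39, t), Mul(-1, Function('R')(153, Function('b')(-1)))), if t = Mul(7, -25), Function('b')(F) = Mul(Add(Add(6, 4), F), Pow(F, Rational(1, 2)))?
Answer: Add(4025, Mul(-1, Pow(Add(-107, Mul(9, I)), Rational(1, 2)))) ≈ Add(4024.6, Mul(-10.353, I))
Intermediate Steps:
Function('b')(F) = Mul(Pow(F, Rational(1, 2)), Add(10, F)) (Function('b')(F) = Mul(Add(10, F), Pow(F, Rational(1, 2))) = Mul(Pow(F, Rational(1, 2)), Add(10, F)))
t = -175
Function('P')(d, x) = Mul(-23, x)
Add(Function('P')(39, t), Mul(-1, Function('R')(153, Function('b')(-1)))) = Add(Mul(-23, -175), Mul(-1, Pow(Add(-107, Mul(Pow(-1, Rational(1, 2)), Add(10, -1))), Rational(1, 2)))) = Add(4025, Mul(-1, Pow(Add(-107, Mul(I, 9)), Rational(1, 2)))) = Add(4025, Mul(-1, Pow(Add(-107, Mul(9, I)), Rational(1, 2))))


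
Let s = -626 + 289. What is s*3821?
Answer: -1287677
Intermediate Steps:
s = -337
s*3821 = -337*3821 = -1287677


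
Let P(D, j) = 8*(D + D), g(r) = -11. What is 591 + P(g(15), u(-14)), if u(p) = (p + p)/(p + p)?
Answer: 415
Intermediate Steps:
u(p) = 1 (u(p) = (2*p)/((2*p)) = (2*p)*(1/(2*p)) = 1)
P(D, j) = 16*D (P(D, j) = 8*(2*D) = 16*D)
591 + P(g(15), u(-14)) = 591 + 16*(-11) = 591 - 176 = 415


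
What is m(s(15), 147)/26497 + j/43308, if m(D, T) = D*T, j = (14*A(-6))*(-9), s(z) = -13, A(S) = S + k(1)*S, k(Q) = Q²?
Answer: -395353/10625297 ≈ -0.037209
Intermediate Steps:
A(S) = 2*S (A(S) = S + 1²*S = S + 1*S = S + S = 2*S)
j = 1512 (j = (14*(2*(-6)))*(-9) = (14*(-12))*(-9) = -168*(-9) = 1512)
m(s(15), 147)/26497 + j/43308 = -13*147/26497 + 1512/43308 = -1911*1/26497 + 1512*(1/43308) = -1911/26497 + 14/401 = -395353/10625297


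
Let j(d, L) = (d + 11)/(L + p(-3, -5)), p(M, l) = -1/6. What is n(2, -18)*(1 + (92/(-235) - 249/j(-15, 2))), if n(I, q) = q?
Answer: -1941291/940 ≈ -2065.2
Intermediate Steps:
p(M, l) = -⅙ (p(M, l) = -1*⅙ = -⅙)
j(d, L) = (11 + d)/(-⅙ + L) (j(d, L) = (d + 11)/(L - ⅙) = (11 + d)/(-⅙ + L))
n(2, -18)*(1 + (92/(-235) - 249/j(-15, 2))) = -18*(1 + (92/(-235) - 249*(-1 + 6*2)/(6*(11 - 15)))) = -18*(1 + (92*(-1/235) - 249/(6*(-4)/(-1 + 12)))) = -18*(1 + (-92/235 - 249/(6*(-4)/11))) = -18*(1 + (-92/235 - 249/(6*(1/11)*(-4)))) = -18*(1 + (-92/235 - 249/(-24/11))) = -18*(1 + (-92/235 - 249*(-11/24))) = -18*(1 + (-92/235 + 913/8)) = -18*(1 + 213819/1880) = -18*215699/1880 = -1941291/940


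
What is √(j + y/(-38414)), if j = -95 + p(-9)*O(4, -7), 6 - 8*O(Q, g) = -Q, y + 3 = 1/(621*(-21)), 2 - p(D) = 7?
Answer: I*√313697120280642749/55661886 ≈ 10.062*I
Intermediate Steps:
p(D) = -5 (p(D) = 2 - 1*7 = 2 - 7 = -5)
y = -39124/13041 (y = -3 + 1/(621*(-21)) = -3 + 1/(-13041) = -3 - 1/13041 = -39124/13041 ≈ -3.0001)
O(Q, g) = ¾ + Q/8 (O(Q, g) = ¾ - (-1)*Q/8 = ¾ + Q/8)
j = -405/4 (j = -95 - 5*(¾ + (⅛)*4) = -95 - 5*(¾ + ½) = -95 - 5*5/4 = -95 - 25/4 = -405/4 ≈ -101.25)
√(j + y/(-38414)) = √(-405/4 - 39124/13041/(-38414)) = √(-405/4 - 39124/13041*(-1/38414)) = √(-405/4 + 19562/250478487) = √(-101443708987/1001913948) = I*√313697120280642749/55661886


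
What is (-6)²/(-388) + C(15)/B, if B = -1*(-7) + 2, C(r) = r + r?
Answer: 943/291 ≈ 3.2406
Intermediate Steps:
C(r) = 2*r
B = 9 (B = 7 + 2 = 9)
(-6)²/(-388) + C(15)/B = (-6)²/(-388) + (2*15)/9 = 36*(-1/388) + 30*(⅑) = -9/97 + 10/3 = 943/291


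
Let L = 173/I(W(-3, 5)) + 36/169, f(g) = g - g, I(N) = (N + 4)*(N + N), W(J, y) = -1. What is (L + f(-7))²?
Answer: 842218441/1028196 ≈ 819.12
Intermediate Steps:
I(N) = 2*N*(4 + N) (I(N) = (4 + N)*(2*N) = 2*N*(4 + N))
f(g) = 0
L = -29021/1014 (L = 173/((2*(-1)*(4 - 1))) + 36/169 = 173/((2*(-1)*3)) + 36*(1/169) = 173/(-6) + 36/169 = 173*(-⅙) + 36/169 = -173/6 + 36/169 = -29021/1014 ≈ -28.620)
(L + f(-7))² = (-29021/1014 + 0)² = (-29021/1014)² = 842218441/1028196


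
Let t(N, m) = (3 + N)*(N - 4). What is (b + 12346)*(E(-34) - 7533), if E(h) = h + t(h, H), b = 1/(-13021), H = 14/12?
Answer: -1027078166085/13021 ≈ -7.8879e+7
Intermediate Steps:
H = 7/6 (H = 14*(1/12) = 7/6 ≈ 1.1667)
b = -1/13021 ≈ -7.6799e-5
t(N, m) = (-4 + N)*(3 + N) (t(N, m) = (3 + N)*(-4 + N) = (-4 + N)*(3 + N))
E(h) = -12 + h² (E(h) = h + (-12 + h² - h) = -12 + h²)
(b + 12346)*(E(-34) - 7533) = (-1/13021 + 12346)*((-12 + (-34)²) - 7533) = 160757265*((-12 + 1156) - 7533)/13021 = 160757265*(1144 - 7533)/13021 = (160757265/13021)*(-6389) = -1027078166085/13021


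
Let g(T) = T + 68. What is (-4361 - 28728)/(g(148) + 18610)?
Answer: -33089/18826 ≈ -1.7576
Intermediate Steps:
g(T) = 68 + T
(-4361 - 28728)/(g(148) + 18610) = (-4361 - 28728)/((68 + 148) + 18610) = -33089/(216 + 18610) = -33089/18826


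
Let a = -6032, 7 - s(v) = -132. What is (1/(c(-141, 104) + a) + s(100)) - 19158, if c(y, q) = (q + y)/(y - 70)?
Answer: -24205766796/1272715 ≈ -19019.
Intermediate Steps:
s(v) = 139 (s(v) = 7 - 1*(-132) = 7 + 132 = 139)
c(y, q) = (q + y)/(-70 + y)
(1/(c(-141, 104) + a) + s(100)) - 19158 = (1/((104 - 141)/(-70 - 141) - 6032) + 139) - 19158 = (1/(-37/(-211) - 6032) + 139) - 19158 = (1/(-1/211*(-37) - 6032) + 139) - 19158 = (1/(37/211 - 6032) + 139) - 19158 = (1/(-1272715/211) + 139) - 19158 = (-211/1272715 + 139) - 19158 = 176907174/1272715 - 19158 = -24205766796/1272715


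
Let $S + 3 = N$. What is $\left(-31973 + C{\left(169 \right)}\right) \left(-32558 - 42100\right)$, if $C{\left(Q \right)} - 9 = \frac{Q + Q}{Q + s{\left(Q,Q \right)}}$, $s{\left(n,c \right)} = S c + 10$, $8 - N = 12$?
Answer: $\frac{598984754913}{251} \approx 2.3864 \cdot 10^{9}$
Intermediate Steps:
$N = -4$ ($N = 8 - 12 = -4$)
$S = -7$ ($S = -3 - 4 = -7$)
$s{\left(n,c \right)} = 10 - 7 c$ ($s{\left(n,c \right)} = - 7 c + 10 = 10 - 7 c$)
$C{\left(Q \right)} = 9 + \frac{2 Q}{10 - 6 Q}$ ($C{\left(Q \right)} = 9 + \frac{Q + Q}{Q - \left(-10 + 7 Q\right)} = 9 + \frac{2 Q}{10 - 6 Q}$)
$\left(-31973 + C{\left(169 \right)}\right) \left(-32558 - 42100\right) = \left(-31973 + \frac{-45 + 26 \cdot 169}{-5 + 3 \cdot 169}\right) \left(-32558 - 42100\right) = \left(-31973 + \frac{-45 + 4394}{-5 + 507}\right) \left(-74658\right) = \left(-31973 + \frac{1}{502} \cdot 4349\right) \left(-74658\right) = \left(-31973 + \frac{4349}{502}\right) \left(-74658\right) = \left(- \frac{16046097}{502}\right) \left(-74658\right) = \frac{598984754913}{251}$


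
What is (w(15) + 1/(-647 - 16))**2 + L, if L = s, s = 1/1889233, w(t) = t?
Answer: 186813284114257/830448260577 ≈ 224.95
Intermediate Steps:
s = 1/1889233 ≈ 5.2932e-7
L = 1/1889233 ≈ 5.2932e-7
(w(15) + 1/(-647 - 16))**2 + L = (15 + 1/(-647 - 16))**2 + 1/1889233 = (15 + 1/(-663))**2 + 1/1889233 = (15 - 1/663)**2 + 1/1889233 = (9944/663)**2 + 1/1889233 = 98883136/439569 + 1/1889233 = 186813284114257/830448260577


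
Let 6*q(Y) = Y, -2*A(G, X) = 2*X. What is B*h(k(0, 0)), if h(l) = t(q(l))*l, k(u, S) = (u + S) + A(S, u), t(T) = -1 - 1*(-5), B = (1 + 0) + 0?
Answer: 0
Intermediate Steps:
B = 1 (B = 1 + 0 = 1)
A(G, X) = -X
q(Y) = Y/6
t(T) = 4 (t(T) = -1 + 5 = 4)
k(u, S) = S (k(u, S) = (u + S) - u = (S + u) - u = S)
h(l) = 4*l
B*h(k(0, 0)) = 1*(4*0) = 1*0 = 0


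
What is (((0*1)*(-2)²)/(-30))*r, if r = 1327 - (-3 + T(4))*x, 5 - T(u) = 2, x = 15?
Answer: 0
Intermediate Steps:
T(u) = 3 (T(u) = 5 - 1*2 = 5 - 2 = 3)
r = 1327 (r = 1327 - (-3 + 3)*15 = 1327 - 0*15 = 1327 - 1*0 = 1327 + 0 = 1327)
(((0*1)*(-2)²)/(-30))*r = (((0*1)*(-2)²)/(-30))*1327 = ((0*4)*(-1/30))*1327 = (0*(-1/30))*1327 = 0*1327 = 0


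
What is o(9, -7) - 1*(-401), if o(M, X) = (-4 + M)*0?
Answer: 401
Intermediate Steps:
o(M, X) = 0
o(9, -7) - 1*(-401) = 0 - 1*(-401) = 0 + 401 = 401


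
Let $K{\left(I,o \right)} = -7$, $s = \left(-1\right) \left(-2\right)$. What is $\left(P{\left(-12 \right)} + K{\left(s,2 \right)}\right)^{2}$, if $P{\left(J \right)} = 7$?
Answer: $0$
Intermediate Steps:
$s = 2$
$\left(P{\left(-12 \right)} + K{\left(s,2 \right)}\right)^{2} = \left(7 - 7\right)^{2} = 0^{2} = 0$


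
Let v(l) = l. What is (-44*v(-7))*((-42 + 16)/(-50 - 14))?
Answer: 1001/8 ≈ 125.13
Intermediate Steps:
(-44*v(-7))*((-42 + 16)/(-50 - 14)) = (-44*(-7))*((-42 + 16)/(-50 - 14)) = 308*(-26/(-64)) = 308*(-26*(-1/64)) = 308*(13/32) = 1001/8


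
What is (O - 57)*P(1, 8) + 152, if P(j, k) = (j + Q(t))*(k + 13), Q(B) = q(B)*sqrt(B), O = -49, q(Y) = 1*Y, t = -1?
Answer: -2074 + 2226*I ≈ -2074.0 + 2226.0*I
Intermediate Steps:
q(Y) = Y
Q(B) = B**(3/2) (Q(B) = B*sqrt(B) = B**(3/2))
P(j, k) = (13 + k)*(j - I) (P(j, k) = (j + (-1)**(3/2))*(k + 13) = (j - I)*(13 + k) = (13 + k)*(j - I))
(O - 57)*P(1, 8) + 152 = (-49 - 57)*(-13*I + 13*1 + 1*8 - 1*I*8) + 152 = -106*(-13*I + 13 + 8 - 8*I) + 152 = -106*(21 - 21*I) + 152 = (-2226 + 2226*I) + 152 = -2074 + 2226*I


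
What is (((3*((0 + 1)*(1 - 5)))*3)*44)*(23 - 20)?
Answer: -4752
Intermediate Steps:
(((3*((0 + 1)*(1 - 5)))*3)*44)*(23 - 20) = (((3*(1*(-4)))*3)*44)*3 = (((3*(-4))*3)*44)*3 = (-12*3*44)*3 = -36*44*3 = -1584*3 = -4752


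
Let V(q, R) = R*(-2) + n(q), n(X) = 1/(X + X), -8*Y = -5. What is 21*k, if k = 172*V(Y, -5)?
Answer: 195048/5 ≈ 39010.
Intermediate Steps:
Y = 5/8 (Y = -⅛*(-5) = 5/8 ≈ 0.62500)
n(X) = 1/(2*X)
V(q, R) = 1/(2*q) - 2*R (V(q, R) = R*(-2) + 1/(2*q) = -2*R + 1/(2*q) = 1/(2*q) - 2*R)
k = 9288/5 (k = 172*(1/(2*(5/8)) - 2*(-5)) = 172*((½)*(8/5) + 10) = 172*(⅘ + 10) = 172*(54/5) = 9288/5 ≈ 1857.6)
21*k = 21*(9288/5) = 195048/5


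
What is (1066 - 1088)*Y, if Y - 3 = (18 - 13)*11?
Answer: -1276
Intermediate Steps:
Y = 58 (Y = 3 + (18 - 13)*11 = 3 + 5*11 = 3 + 55 = 58)
(1066 - 1088)*Y = (1066 - 1088)*58 = -22*58 = -1276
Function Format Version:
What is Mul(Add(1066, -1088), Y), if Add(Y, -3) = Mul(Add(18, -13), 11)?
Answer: -1276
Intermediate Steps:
Y = 58 (Y = Add(3, Mul(Add(18, -13), 11)) = Add(3, Mul(5, 11)) = Add(3, 55) = 58)
Mul(Add(1066, -1088), Y) = Mul(Add(1066, -1088), 58) = Mul(-22, 58) = -1276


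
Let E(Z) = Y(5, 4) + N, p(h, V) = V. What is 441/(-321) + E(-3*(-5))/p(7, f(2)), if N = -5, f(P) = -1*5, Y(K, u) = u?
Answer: -628/535 ≈ -1.1738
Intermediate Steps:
f(P) = -5
E(Z) = -1 (E(Z) = 4 - 5 = -1)
441/(-321) + E(-3*(-5))/p(7, f(2)) = 441/(-321) - 1/(-5) = 441*(-1/321) - 1*(-⅕) = -147/107 + ⅕ = -628/535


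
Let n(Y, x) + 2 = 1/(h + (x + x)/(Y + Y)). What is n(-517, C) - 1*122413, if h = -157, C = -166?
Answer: -9915982762/81003 ≈ -1.2242e+5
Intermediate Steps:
n(Y, x) = -2 + 1/(-157 + x/Y) (n(Y, x) = -2 + 1/(-157 + (x + x)/(Y + Y)) = -2 + 1/(-157 + (2*x)/((2*Y))) = -2 + 1/(-157 + (2*x)*(1/(2*Y))) = -2 + 1/(-157 + x/Y))
n(-517, C) - 1*122413 = (-2*(-166) + 315*(-517))/(-166 - 157*(-517)) - 1*122413 = (332 - 162855)/(-166 + 81169) - 122413 = -162523/81003 - 122413 = -9915982762/81003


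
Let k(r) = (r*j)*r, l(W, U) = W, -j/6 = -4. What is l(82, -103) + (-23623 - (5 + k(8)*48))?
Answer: -97274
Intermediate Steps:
j = 24 (j = -6*(-4) = 24)
k(r) = 24*r² (k(r) = (r*24)*r = (24*r)*r = 24*r²)
l(82, -103) + (-23623 - (5 + k(8)*48)) = 82 + (-23623 - (5 + (24*8²)*48)) = 82 + (-23623 - (5 + (24*64)*48)) = 82 + (-23623 - (5 + 1536*48)) = 82 + (-23623 - (5 + 73728)) = 82 + (-23623 - 1*73733) = 82 + (-23623 - 73733) = 82 - 97356 = -97274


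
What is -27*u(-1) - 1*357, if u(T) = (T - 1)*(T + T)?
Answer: -465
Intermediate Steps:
u(T) = 2*T*(-1 + T) (u(T) = (-1 + T)*(2*T) = 2*T*(-1 + T))
-27*u(-1) - 1*357 = -54*(-1)*(-1 - 1) - 1*357 = -54*(-1)*(-2) - 357 = -27*4 - 357 = -108 - 357 = -465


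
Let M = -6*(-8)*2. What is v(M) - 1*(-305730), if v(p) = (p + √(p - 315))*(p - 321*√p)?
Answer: 314946 - 123264*√6 - 3852*I*√146 + 96*I*√219 ≈ 13012.0 - 45123.0*I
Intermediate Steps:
M = 96 (M = 48*2 = 96)
v(p) = (p + √(-315 + p))*(p - 321*√p)
v(M) - 1*(-305730) = (96² - 123264*√6 + 96*√(-315 + 96) - 321*√96*√(-315 + 96)) - 1*(-305730) = (9216 - 123264*√6 + 96*√(-219) - 321*4*√6*√(-219)) + 305730 = (9216 - 123264*√6 + 96*(I*√219) - 321*4*√6*I*√219) + 305730 = (9216 - 123264*√6 + 96*I*√219 - 3852*I*√146) + 305730 = (9216 - 123264*√6 - 3852*I*√146 + 96*I*√219) + 305730 = 314946 - 123264*√6 - 3852*I*√146 + 96*I*√219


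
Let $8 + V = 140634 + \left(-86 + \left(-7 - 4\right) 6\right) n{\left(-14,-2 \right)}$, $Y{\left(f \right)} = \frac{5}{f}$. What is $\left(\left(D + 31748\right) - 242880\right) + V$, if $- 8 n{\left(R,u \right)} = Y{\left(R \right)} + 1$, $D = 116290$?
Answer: $\frac{641147}{14} \approx 45796.0$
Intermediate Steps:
$n{\left(R,u \right)} = - \frac{1}{8} - \frac{5}{8 R}$ ($n{\left(R,u \right)} = - \frac{\frac{5}{R} + 1}{8} = - \frac{1 + \frac{5}{R}}{8} = - \frac{1}{8} - \frac{5}{8 R}$)
$V = \frac{1968935}{14}$ ($V = -8 + \left(140634 + \left(-86 + \left(-7 - 4\right) 6\right) \frac{-5 - -14}{8 \left(-14\right)}\right) = -8 + \left(140634 + \left(-86 - 66\right) \frac{1}{8} \left(- \frac{1}{14}\right) \left(-5 + 14\right)\right) = -8 + \left(140634 + \left(-86 - 66\right) \frac{1}{8} \left(- \frac{1}{14}\right) 9\right) = -8 + \left(140634 - - \frac{171}{14}\right) = -8 + \left(140634 + \frac{171}{14}\right) = -8 + \frac{1969047}{14} = \frac{1968935}{14} \approx 1.4064 \cdot 10^{5}$)
$\left(\left(D + 31748\right) - 242880\right) + V = \left(\left(116290 + 31748\right) - 242880\right) + \frac{1968935}{14} = \left(148038 - 242880\right) + \frac{1968935}{14} = -94842 + \frac{1968935}{14} = \frac{641147}{14}$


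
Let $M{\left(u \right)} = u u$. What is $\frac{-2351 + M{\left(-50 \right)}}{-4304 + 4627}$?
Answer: $\frac{149}{323} \approx 0.4613$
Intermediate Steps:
$M{\left(u \right)} = u^{2}$
$\frac{-2351 + M{\left(-50 \right)}}{-4304 + 4627} = \frac{-2351 + \left(-50\right)^{2}}{-4304 + 4627} = \frac{-2351 + 2500}{323} = 149 \cdot \frac{1}{323} = \frac{149}{323}$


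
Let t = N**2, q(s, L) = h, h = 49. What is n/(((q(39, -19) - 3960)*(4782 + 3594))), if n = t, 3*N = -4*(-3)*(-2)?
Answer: -8/4094817 ≈ -1.9537e-6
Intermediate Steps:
q(s, L) = 49
N = -8 (N = (-4*(-3)*(-2))/3 = (12*(-2))/3 = (1/3)*(-24) = -8)
t = 64 (t = (-8)**2 = 64)
n = 64
n/(((q(39, -19) - 3960)*(4782 + 3594))) = 64/(((49 - 3960)*(4782 + 3594))) = 64/((-3911*8376)) = 64/(-32758536) = 64*(-1/32758536) = -8/4094817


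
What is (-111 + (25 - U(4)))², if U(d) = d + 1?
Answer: 8281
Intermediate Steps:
U(d) = 1 + d
(-111 + (25 - U(4)))² = (-111 + (25 - (1 + 4)))² = (-111 + (25 - 1*5))² = (-111 + (25 - 5))² = (-111 + 20)² = (-91)² = 8281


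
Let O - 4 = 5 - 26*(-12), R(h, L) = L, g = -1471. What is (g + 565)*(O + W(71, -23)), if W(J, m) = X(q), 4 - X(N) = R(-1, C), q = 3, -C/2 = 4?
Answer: -301698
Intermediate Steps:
C = -8 (C = -2*4 = -8)
X(N) = 12 (X(N) = 4 - 1*(-8) = 4 + 8 = 12)
W(J, m) = 12
O = 321 (O = 4 + (5 - 26*(-12)) = 4 + (5 + 312) = 4 + 317 = 321)
(g + 565)*(O + W(71, -23)) = (-1471 + 565)*(321 + 12) = -906*333 = -301698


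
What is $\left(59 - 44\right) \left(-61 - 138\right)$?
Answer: $-2985$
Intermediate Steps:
$\left(59 - 44\right) \left(-61 - 138\right) = 15 \left(-199\right) = -2985$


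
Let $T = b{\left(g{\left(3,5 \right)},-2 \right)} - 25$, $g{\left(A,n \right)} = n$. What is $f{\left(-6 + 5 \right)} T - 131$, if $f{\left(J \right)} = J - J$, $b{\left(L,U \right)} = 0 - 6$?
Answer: $-131$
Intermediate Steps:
$b{\left(L,U \right)} = -6$ ($b{\left(L,U \right)} = 0 - 6 = -6$)
$T = -31$ ($T = -6 - 25 = -31$)
$f{\left(J \right)} = 0$
$f{\left(-6 + 5 \right)} T - 131 = 0 \left(-31\right) - 131 = 0 - 131 = -131$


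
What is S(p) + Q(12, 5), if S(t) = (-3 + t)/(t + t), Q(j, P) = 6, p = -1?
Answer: 8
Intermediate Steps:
S(t) = (-3 + t)/(2*t) (S(t) = (-3 + t)/((2*t)) = (-3 + t)*(1/(2*t)) = (-3 + t)/(2*t))
S(p) + Q(12, 5) = (½)*(-3 - 1)/(-1) + 6 = (½)*(-1)*(-4) + 6 = 2 + 6 = 8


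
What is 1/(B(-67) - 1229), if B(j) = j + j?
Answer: -1/1363 ≈ -0.00073368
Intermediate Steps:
B(j) = 2*j
1/(B(-67) - 1229) = 1/(2*(-67) - 1229) = 1/(-134 - 1229) = 1/(-1363) = -1/1363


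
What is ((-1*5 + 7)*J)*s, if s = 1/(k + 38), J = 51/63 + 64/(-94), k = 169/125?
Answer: 31750/4855053 ≈ 0.0065396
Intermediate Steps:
k = 169/125 (k = 169*(1/125) = 169/125 ≈ 1.3520)
J = 127/987 (J = 51*(1/63) + 64*(-1/94) = 17/21 - 32/47 = 127/987 ≈ 0.12867)
s = 125/4919 (s = 1/(169/125 + 38) = 1/(4919/125) = 125/4919 ≈ 0.025412)
((-1*5 + 7)*J)*s = ((-1*5 + 7)*(127/987))*(125/4919) = ((-5 + 7)*(127/987))*(125/4919) = (2*(127/987))*(125/4919) = (254/987)*(125/4919) = 31750/4855053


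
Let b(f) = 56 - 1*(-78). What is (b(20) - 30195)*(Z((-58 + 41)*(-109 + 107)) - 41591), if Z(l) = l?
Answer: 1249244977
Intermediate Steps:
b(f) = 134 (b(f) = 56 + 78 = 134)
(b(20) - 30195)*(Z((-58 + 41)*(-109 + 107)) - 41591) = (134 - 30195)*((-58 + 41)*(-109 + 107) - 41591) = -30061*(-17*(-2) - 41591) = -30061*(34 - 41591) = -30061*(-41557) = 1249244977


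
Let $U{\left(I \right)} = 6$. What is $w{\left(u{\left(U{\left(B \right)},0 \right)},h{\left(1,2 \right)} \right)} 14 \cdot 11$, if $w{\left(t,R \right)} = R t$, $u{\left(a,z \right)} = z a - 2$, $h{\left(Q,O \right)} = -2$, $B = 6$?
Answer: $616$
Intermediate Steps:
$u{\left(a,z \right)} = -2 + a z$ ($u{\left(a,z \right)} = a z - 2 = -2 + a z$)
$w{\left(u{\left(U{\left(B \right)},0 \right)},h{\left(1,2 \right)} \right)} 14 \cdot 11 = - 2 \left(-2 + 6 \cdot 0\right) 14 \cdot 11 = - 2 \left(-2 + 0\right) 14 \cdot 11 = \left(-2\right) \left(-2\right) 14 \cdot 11 = 4 \cdot 14 \cdot 11 = 56 \cdot 11 = 616$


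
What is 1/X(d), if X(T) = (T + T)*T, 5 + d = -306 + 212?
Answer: 1/19602 ≈ 5.1015e-5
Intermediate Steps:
d = -99 (d = -5 + (-306 + 212) = -5 - 94 = -99)
X(T) = 2*T² (X(T) = (2*T)*T = 2*T²)
1/X(d) = 1/(2*(-99)²) = 1/(2*9801) = 1/19602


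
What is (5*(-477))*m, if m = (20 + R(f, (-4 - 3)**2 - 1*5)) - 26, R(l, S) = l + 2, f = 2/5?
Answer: 8586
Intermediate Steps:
f = 2/5 (f = 2*(1/5) = 2/5 ≈ 0.40000)
R(l, S) = 2 + l
m = -18/5 (m = (20 + (2 + 2/5)) - 26 = (20 + 12/5) - 26 = 112/5 - 26 = -18/5 ≈ -3.6000)
(5*(-477))*m = (5*(-477))*(-18/5) = -2385*(-18/5) = 8586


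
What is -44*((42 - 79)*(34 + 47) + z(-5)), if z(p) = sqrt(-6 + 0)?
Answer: 131868 - 44*I*sqrt(6) ≈ 1.3187e+5 - 107.78*I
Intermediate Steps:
z(p) = I*sqrt(6) (z(p) = sqrt(-6) = I*sqrt(6))
-44*((42 - 79)*(34 + 47) + z(-5)) = -44*((42 - 79)*(34 + 47) + I*sqrt(6)) = -44*(-37*81 + I*sqrt(6)) = -44*(-2997 + I*sqrt(6)) = 131868 - 44*I*sqrt(6)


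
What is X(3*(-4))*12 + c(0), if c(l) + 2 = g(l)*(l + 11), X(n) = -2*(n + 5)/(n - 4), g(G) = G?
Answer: -25/2 ≈ -12.500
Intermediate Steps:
X(n) = -2*(5 + n)/(-4 + n)
c(l) = -2 + l*(11 + l) (c(l) = -2 + l*(l + 11) = -2 + l*(11 + l))
X(3*(-4))*12 + c(0) = (2*(-5 - 3*(-4))/(-4 + 3*(-4)))*12 + (-2 + 0² + 11*0) = (2*(-5 - 1*(-12))/(-4 - 12))*12 + (-2 + 0 + 0) = (2*(-5 + 12)/(-16))*12 - 2 = (2*(-1/16)*7)*12 - 2 = -7/8*12 - 2 = -21/2 - 2 = -25/2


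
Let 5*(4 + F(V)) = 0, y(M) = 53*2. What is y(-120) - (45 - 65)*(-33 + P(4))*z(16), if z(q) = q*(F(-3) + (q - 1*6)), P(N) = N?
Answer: -55574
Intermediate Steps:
y(M) = 106
F(V) = -4 (F(V) = -4 + (⅕)*0 = -4 + 0 = -4)
z(q) = q*(-10 + q) (z(q) = q*(-4 + (q - 1*6)) = q*(-4 + (q - 6)) = q*(-4 + (-6 + q)) = q*(-10 + q))
y(-120) - (45 - 65)*(-33 + P(4))*z(16) = 106 - (45 - 65)*(-33 + 4)*16*(-10 + 16) = 106 - (-20*(-29))*16*6 = 106 - 580*96 = 106 - 1*55680 = 106 - 55680 = -55574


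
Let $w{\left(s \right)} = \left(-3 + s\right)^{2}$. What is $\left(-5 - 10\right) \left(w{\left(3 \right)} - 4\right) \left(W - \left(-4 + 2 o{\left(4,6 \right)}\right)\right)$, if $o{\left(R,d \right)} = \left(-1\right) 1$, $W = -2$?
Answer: $240$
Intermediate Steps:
$o{\left(R,d \right)} = -1$
$\left(-5 - 10\right) \left(w{\left(3 \right)} - 4\right) \left(W - \left(-4 + 2 o{\left(4,6 \right)}\right)\right) = \left(-5 - 10\right) \left(\left(-3 + 3\right)^{2} - 4\right) \left(-2 + \left(4 - -2\right)\right) = - 15 \left(0^{2} - 4\right) \left(-2 + \left(4 + 2\right)\right) = - 15 \left(0 - 4\right) \left(-2 + 6\right) = - 15 \left(\left(-4\right) 4\right) = \left(-15\right) \left(-16\right) = 240$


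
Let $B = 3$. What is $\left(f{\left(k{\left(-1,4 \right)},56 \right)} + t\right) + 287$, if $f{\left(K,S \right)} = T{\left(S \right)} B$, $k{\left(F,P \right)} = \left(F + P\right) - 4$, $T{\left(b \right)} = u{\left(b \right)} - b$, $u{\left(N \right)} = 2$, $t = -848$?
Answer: $-723$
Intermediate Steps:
$T{\left(b \right)} = 2 - b$
$k{\left(F,P \right)} = -4 + F + P$
$f{\left(K,S \right)} = 6 - 3 S$ ($f{\left(K,S \right)} = \left(2 - S\right) 3 = 6 - 3 S$)
$\left(f{\left(k{\left(-1,4 \right)},56 \right)} + t\right) + 287 = \left(\left(6 - 168\right) - 848\right) + 287 = \left(-162 - 848\right) + 287 = -1010 + 287 = -723$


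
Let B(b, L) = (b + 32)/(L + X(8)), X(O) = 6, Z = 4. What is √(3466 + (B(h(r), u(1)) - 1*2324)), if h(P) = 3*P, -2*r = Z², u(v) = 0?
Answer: 7*√210/3 ≈ 33.813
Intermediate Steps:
r = -8 (r = -½*4² = -½*16 = -8)
B(b, L) = (32 + b)/(6 + L) (B(b, L) = (b + 32)/(L + 6) = (32 + b)/(6 + L))
√(3466 + (B(h(r), u(1)) - 1*2324)) = √(3466 + ((32 + 3*(-8))/(6 + 0) - 1*2324)) = √(3466 + ((32 - 24)/6 - 2324)) = √(3466 + ((⅙)*8 - 2324)) = √(3466 + (4/3 - 2324)) = √(3466 - 6968/3) = √(3430/3) = 7*√210/3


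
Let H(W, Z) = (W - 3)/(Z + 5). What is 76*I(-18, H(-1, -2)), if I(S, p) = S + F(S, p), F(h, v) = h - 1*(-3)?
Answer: -2508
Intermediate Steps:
F(h, v) = 3 + h (F(h, v) = h + 3 = 3 + h)
H(W, Z) = (-3 + W)/(5 + Z)
I(S, p) = 3 + 2*S (I(S, p) = S + (3 + S) = 3 + 2*S)
76*I(-18, H(-1, -2)) = 76*(3 + 2*(-18)) = 76*(3 - 36) = 76*(-33) = -2508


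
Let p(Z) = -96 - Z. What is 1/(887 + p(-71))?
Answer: 1/862 ≈ 0.0011601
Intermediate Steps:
1/(887 + p(-71)) = 1/(887 + (-96 - 1*(-71))) = 1/(887 + (-96 + 71)) = 1/(887 - 25) = 1/862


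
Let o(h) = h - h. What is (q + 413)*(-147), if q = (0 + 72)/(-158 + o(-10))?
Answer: -4790877/79 ≈ -60644.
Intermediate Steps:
o(h) = 0
q = -36/79 (q = (0 + 72)/(-158 + 0) = 72/(-158) = 72*(-1/158) = -36/79 ≈ -0.45570)
(q + 413)*(-147) = (-36/79 + 413)*(-147) = (32591/79)*(-147) = -4790877/79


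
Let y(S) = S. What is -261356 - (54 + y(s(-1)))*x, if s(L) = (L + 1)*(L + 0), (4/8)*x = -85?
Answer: -252176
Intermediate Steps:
x = -170 (x = 2*(-85) = -170)
s(L) = L*(1 + L) (s(L) = (1 + L)*L = L*(1 + L))
-261356 - (54 + y(s(-1)))*x = -261356 - (54 - (1 - 1))*(-170) = -261356 - (54 - 1*0)*(-170) = -261356 - (54 + 0)*(-170) = -261356 - 54*(-170) = -261356 - 1*(-9180) = -261356 + 9180 = -252176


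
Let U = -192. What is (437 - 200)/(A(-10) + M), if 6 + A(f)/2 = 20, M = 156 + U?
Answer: -237/8 ≈ -29.625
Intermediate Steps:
M = -36 (M = 156 - 192 = -36)
A(f) = 28 (A(f) = -12 + 2*20 = -12 + 40 = 28)
(437 - 200)/(A(-10) + M) = (437 - 200)/(28 - 36) = 237/(-8) = 237*(-1/8) = -237/8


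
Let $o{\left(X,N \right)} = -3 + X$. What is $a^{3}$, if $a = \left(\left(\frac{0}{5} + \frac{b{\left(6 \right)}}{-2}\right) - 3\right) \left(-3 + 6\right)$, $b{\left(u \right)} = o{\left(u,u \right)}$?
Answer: $- \frac{19683}{8} \approx -2460.4$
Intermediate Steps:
$b{\left(u \right)} = -3 + u$
$a = - \frac{27}{2}$ ($a = \left(\left(\frac{0}{5} + \frac{-3 + 6}{-2}\right) - 3\right) \left(-3 + 6\right) = \left(\left(0 \cdot \frac{1}{5} + 3 \left(- \frac{1}{2}\right)\right) - 3\right) 3 = \left(\left(0 - \frac{3}{2}\right) - 3\right) 3 = \left(- \frac{3}{2} - 3\right) 3 = \left(- \frac{9}{2}\right) 3 = - \frac{27}{2} \approx -13.5$)
$a^{3} = \left(- \frac{27}{2}\right)^{3} = - \frac{19683}{8}$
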